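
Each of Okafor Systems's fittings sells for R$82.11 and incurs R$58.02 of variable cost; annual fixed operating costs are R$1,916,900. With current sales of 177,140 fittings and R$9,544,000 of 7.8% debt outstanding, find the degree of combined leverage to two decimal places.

At 177,140 units, contribution = 177,140 × R$24.09 = R$4,267,302.60.
Operating income = contribution − fixed costs = R$4,267,302.60 − R$1,916,900 = R$2,350,402.60. Interest = R$744,432.00.
DOL = R$4,267,302.60 ÷ R$2,350,402.60 = 1.8156; DFL = R$2,350,402.60 ÷ R$1,605,970.60 = 1.4635.
Combined leverage = 1.8156 × 1.4635 = 2.6571.

2.66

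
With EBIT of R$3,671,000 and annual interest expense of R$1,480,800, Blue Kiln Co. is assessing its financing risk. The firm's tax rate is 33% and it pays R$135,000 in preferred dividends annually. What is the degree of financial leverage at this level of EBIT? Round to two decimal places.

1.85

Annual interest charges come to R$1,480,800.00.
Preferred dividends grossed up pre-tax: R$135,000 / (1 − 0.33) = R$201,492.54.
DFL = EBIT ÷ [EBIT − I − D_p/(1−t)] = R$3,671,000 ÷ [R$3,671,000 − R$1,480,800.00 − R$201,492.54] = R$3,671,000 ÷ R$1,988,707.46 = 1.8459.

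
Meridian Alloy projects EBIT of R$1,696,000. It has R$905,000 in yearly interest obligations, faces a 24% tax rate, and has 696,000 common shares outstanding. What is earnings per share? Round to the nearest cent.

R$0.86

Interest = R$905,000.00, so EBT = R$1,696,000 − R$905,000.00 = R$791,000.00.
After tax at 24%: net income = R$791,000.00 × 0.76 = R$601,160.00.
Per share: R$601,160.00 / 696,000 shares = R$0.86.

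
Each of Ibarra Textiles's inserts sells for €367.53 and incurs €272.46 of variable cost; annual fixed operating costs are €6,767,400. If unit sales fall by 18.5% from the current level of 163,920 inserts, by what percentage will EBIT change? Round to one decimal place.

Total contribution margin = 163,920 × €95.07 = €15,583,874.40.
Subtracting fixed costs: EBIT = €15,583,874.40 − €6,767,400 = €8,816,474.40.
DOL = contribution ÷ EBIT = €15,583,874.40 ÷ €8,816,474.40 = 1.7676.
%ΔEBIT = DOL × %ΔSales = 1.7676 × -18.5% = -32.7%.

-32.7%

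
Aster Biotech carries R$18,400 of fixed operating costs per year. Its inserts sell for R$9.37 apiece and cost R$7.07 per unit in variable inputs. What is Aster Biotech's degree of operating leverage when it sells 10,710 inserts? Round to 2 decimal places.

3.95

Contribution at this volume is 10,710 × R$2.30 = R$24,633.00.
Subtracting fixed costs: EBIT = R$24,633.00 − R$18,400 = R$6,233.00.
So DOL = total CM / EBIT = R$24,633.00 / R$6,233.00 = 3.9520.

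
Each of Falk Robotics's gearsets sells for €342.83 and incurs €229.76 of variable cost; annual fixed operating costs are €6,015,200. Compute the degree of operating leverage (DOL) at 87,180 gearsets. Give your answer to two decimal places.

2.57

At 87,180 units, contribution = 87,180 × €113.07 = €9,857,442.60.
Operating income = contribution − fixed costs = €9,857,442.60 − €6,015,200 = €3,842,242.60.
So DOL = total CM / EBIT = €9,857,442.60 / €3,842,242.60 = 2.5655.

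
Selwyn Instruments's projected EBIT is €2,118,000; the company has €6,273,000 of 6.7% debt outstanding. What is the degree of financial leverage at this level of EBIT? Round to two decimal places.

Annual interest charges come to €420,291.00.
Degree of financial leverage = EBIT / (EBIT − interest) = €2,118,000 / €1,697,709.00 = 1.2476.

1.25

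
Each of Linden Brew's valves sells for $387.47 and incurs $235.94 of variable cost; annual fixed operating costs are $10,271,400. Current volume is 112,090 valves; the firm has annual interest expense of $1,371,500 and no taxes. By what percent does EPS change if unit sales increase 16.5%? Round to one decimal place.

At 112,090 units, contribution = 112,090 × $151.53 = $16,984,997.70.
Subtracting fixed costs: EBIT = $16,984,997.70 − $10,271,400 = $6,713,597.70.
Interest = $1,371,500.00, so EBIT − I = $5,342,097.70.
Degree of combined leverage = contribution ÷ (EBIT − I) = $16,984,997.70 ÷ $5,342,097.70 = 3.1795.
%ΔEPS = DCL × %ΔSales = 3.1795 × +16.5% = +52.5%.

+52.5%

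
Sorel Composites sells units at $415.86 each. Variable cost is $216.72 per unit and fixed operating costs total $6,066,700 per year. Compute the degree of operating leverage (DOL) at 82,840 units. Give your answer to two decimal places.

1.58

Contribution at this volume is 82,840 × $199.14 = $16,496,757.60.
Operating income = contribution − fixed costs = $16,496,757.60 − $6,066,700 = $10,430,057.60.
Degree of operating leverage = $16,496,757.60 / $10,430,057.60 = 1.5817.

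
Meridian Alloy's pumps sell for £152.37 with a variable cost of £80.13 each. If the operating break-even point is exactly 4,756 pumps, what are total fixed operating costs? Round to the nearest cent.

£343,573.44

Contribution margin per unit = £152.37 − £80.13 = £72.24.
Since BE = FC / CM, FC = 4,756 × £72.24 = £343,573.44.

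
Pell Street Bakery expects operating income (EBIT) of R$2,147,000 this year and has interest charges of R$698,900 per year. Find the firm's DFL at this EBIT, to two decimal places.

1.48

Interest = R$698,900.00.
DFL = EBIT ÷ (EBIT − I) = R$2,147,000 ÷ (R$2,147,000 − R$698,900.00) = R$2,147,000 ÷ R$1,448,100.00 = 1.4826.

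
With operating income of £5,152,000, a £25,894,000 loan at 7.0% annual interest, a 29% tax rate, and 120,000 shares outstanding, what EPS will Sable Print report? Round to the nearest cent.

Interest = £1,812,580.00, so EBT = £5,152,000 − £1,812,580.00 = £3,339,420.00.
Net income = £3,339,420.00 × (1 − 0.29) = £2,370,988.20.
EPS = £2,370,988.20 ÷ 120,000 = £19.76.

£19.76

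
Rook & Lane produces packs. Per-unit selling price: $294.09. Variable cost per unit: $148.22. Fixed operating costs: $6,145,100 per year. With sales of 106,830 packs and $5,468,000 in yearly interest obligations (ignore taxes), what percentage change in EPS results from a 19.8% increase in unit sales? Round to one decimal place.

+77.7%

Contribution at this volume is 106,830 × $145.87 = $15,583,292.10.
EBIT = $15,583,292.10 − $6,145,100 = $9,438,192.10.
Interest = $5,468,000.00, so EBIT − I = $3,970,192.10.
Degree of combined leverage = contribution ÷ (EBIT − I) = $15,583,292.10 ÷ $3,970,192.10 = 3.9251.
EPS therefore changes by 3.9251 × (+19.8%) = +77.7%.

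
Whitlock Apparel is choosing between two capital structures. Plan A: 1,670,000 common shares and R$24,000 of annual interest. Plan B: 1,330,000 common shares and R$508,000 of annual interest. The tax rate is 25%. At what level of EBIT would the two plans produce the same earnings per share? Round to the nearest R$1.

At indifference, (EBIT − 24,000)(1 − t)/1,670,000 = (EBIT − 508,000)(1 − t)/1,330,000.
Cancelling (1 − t) and cross-multiplying: 1,330,000·(EBIT − 24,000) = 1,670,000·(EBIT − 508,000).
EBIT × (1,670,000 − 1,330,000) = 508,000 × 1,670,000 − 24,000 × 1,330,000 = 816,440,000,000, so EBIT = 816,440,000,000 ÷ 340,000 = 2,401,294.12.

R$2,401,294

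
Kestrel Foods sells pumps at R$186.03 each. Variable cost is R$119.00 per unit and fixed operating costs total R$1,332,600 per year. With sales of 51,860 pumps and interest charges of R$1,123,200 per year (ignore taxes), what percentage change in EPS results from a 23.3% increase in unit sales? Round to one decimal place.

+79.4%

Total contribution margin = 51,860 × R$67.03 = R$3,476,175.80.
EBIT = R$3,476,175.80 − R$1,332,600 = R$2,143,575.80.
Interest = R$1,123,200.00, so EBIT − I = R$1,020,375.80.
Degree of combined leverage = contribution ÷ (EBIT − I) = R$3,476,175.80 ÷ R$1,020,375.80 = 3.4068.
%ΔEPS = DCL × %ΔSales = 3.4068 × +23.3% = +79.4%.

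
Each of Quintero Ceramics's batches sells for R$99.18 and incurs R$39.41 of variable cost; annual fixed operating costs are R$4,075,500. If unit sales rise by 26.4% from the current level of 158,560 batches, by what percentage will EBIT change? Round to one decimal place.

At 158,560 units, contribution = 158,560 × R$59.77 = R$9,477,131.20.
Operating income = contribution − fixed costs = R$9,477,131.20 − R$4,075,500 = R$5,401,631.20.
So DOL = total CM / EBIT = R$9,477,131.20 / R$5,401,631.20 = 1.7545.
So EBIT moves 1.7545 × (+26.4%) = +46.3%.

+46.3%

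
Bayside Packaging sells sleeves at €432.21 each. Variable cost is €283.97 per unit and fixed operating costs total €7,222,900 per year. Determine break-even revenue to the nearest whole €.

€21,059,158

Contribution margin per unit = €432.21 − €283.97 = €148.24, a CM ratio of €148.24 ÷ €432.21 = 0.3430.
Break-even sales = FC ÷ CM ratio = €7,222,900 × €432.21 / €148.24 = €21,059,158.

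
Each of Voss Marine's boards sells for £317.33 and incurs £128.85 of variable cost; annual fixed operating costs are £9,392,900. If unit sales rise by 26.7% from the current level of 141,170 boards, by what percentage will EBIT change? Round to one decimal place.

+41.3%

Total contribution margin = 141,170 × £188.48 = £26,607,721.60.
Subtracting fixed costs: EBIT = £26,607,721.60 − £9,392,900 = £17,214,821.60.
So DOL = total CM / EBIT = £26,607,721.60 / £17,214,821.60 = 1.5456.
%ΔEBIT = DOL × %ΔSales = 1.5456 × +26.7% = +41.3%.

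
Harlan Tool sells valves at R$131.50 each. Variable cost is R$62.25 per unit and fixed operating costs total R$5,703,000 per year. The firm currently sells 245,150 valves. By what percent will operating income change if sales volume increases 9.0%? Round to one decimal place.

At 245,150 units, contribution = 245,150 × R$69.25 = R$16,976,637.50.
Operating income = contribution − fixed costs = R$16,976,637.50 − R$5,703,000 = R$11,273,637.50.
So DOL = total CM / EBIT = R$16,976,637.50 / R$11,273,637.50 = 1.5059.
%ΔEBIT = DOL × %ΔSales = 1.5059 × +9.0% = +13.6%.

+13.6%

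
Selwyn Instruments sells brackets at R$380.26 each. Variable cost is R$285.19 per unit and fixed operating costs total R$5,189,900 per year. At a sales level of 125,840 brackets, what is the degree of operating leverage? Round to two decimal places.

1.77

Contribution at this volume is 125,840 × R$95.07 = R$11,963,608.80.
EBIT = R$11,963,608.80 − R$5,189,900 = R$6,773,708.80.
So DOL = total CM / EBIT = R$11,963,608.80 / R$6,773,708.80 = 1.7662.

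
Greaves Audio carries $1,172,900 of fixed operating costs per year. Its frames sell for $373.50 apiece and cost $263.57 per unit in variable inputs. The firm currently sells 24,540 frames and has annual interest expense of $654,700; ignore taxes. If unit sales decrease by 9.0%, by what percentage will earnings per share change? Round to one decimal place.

-27.9%

At 24,540 units, contribution = 24,540 × $109.93 = $2,697,682.20.
EBIT = $2,697,682.20 − $1,172,900 = $1,524,782.20.
After interest of $654,700.00, pre-tax earnings = $870,082.20.
Degree of combined leverage = contribution ÷ (EBIT − I) = $2,697,682.20 ÷ $870,082.20 = 3.1005.
EPS therefore changes by 3.1005 × (-9.0%) = -27.9%.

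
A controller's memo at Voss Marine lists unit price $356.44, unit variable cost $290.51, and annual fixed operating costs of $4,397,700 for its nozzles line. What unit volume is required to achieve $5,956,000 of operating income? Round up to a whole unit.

157,041 nozzles

Contribution margin per unit = $356.44 − $290.51 = $65.93.
Need Q such that Q × $65.93 − $4,397,700 = $5,956,000, i.e. Q = $10,353,700 / $65.93 = 157,040.80 → 157,041.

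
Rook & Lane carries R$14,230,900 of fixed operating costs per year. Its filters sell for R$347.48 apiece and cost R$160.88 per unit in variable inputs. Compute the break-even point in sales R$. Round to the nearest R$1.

R$26,500,285

Contribution margin per unit = R$347.48 − R$160.88 = R$186.60, a CM ratio of R$186.60 ÷ R$347.48 = 0.5370.
Break-even sales = FC ÷ CM ratio = R$14,230,900 × R$347.48 / R$186.60 = R$26,500,285.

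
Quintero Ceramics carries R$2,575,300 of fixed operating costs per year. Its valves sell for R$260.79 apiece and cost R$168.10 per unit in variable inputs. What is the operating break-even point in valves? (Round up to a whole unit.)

Unit CM = price − variable cost = R$260.79 − R$168.10 = R$92.69.
Break-even Q = R$2,575,300 / R$92.69 = 27,784.01 → 27,785 valves.

27,785 valves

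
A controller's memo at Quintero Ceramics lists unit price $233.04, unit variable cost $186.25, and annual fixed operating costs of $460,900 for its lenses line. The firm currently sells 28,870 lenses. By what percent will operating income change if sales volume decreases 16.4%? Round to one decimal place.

Total contribution margin = 28,870 × $46.79 = $1,350,827.30.
Operating income = contribution − fixed costs = $1,350,827.30 − $460,900 = $889,927.30.
Degree of operating leverage = $1,350,827.30 / $889,927.30 = 1.5179.
Operating income changes by 1.5179 × -16.4% = -24.9%.

-24.9%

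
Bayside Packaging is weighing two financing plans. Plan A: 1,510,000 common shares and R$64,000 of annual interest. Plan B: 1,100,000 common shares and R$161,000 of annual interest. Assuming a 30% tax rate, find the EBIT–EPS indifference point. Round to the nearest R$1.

At indifference, (EBIT − 64,000)(1 − t)/1,510,000 = (EBIT − 161,000)(1 − t)/1,100,000.
Cancelling (1 − t) and cross-multiplying: 1,100,000·(EBIT − 64,000) = 1,510,000·(EBIT − 161,000).
EBIT × (1,510,000 − 1,100,000) = 161,000 × 1,510,000 − 64,000 × 1,100,000 = 172,710,000,000, so EBIT = 172,710,000,000 ÷ 410,000 = 421,243.90.

R$421,244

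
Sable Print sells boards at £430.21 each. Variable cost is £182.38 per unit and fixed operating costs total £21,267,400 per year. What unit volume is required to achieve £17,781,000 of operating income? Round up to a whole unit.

Contribution margin per unit = £430.21 − £182.38 = £247.83.
Required volume = (fixed costs + target profit) ÷ CM = (£21,267,400 + £17,781,000) ÷ £247.83 = 157,561.23, so 157,562 boards.

157,562 boards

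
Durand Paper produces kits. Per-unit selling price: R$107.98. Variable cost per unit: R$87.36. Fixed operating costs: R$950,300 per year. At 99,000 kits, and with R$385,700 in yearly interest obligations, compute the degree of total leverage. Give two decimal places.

Total contribution margin = 99,000 × R$20.62 = R$2,041,380.00.
Operating income = contribution − fixed costs = R$2,041,380.00 − R$950,300 = R$1,091,080.00. Interest = R$385,700.00, so EBIT − I = R$705,380.00.
DCL = contribution ÷ (EBIT − I) = R$2,041,380.00 ÷ R$705,380.00 = 2.8940.

2.89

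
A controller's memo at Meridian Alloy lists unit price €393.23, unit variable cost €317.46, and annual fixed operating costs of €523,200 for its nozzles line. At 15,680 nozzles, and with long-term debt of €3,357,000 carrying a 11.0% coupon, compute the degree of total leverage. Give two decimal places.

Total contribution margin = 15,680 × €75.77 = €1,188,073.60.
Subtracting fixed costs: EBIT = €1,188,073.60 − €523,200 = €664,873.60. Interest = €369,270.00.
DOL = €1,188,073.60 ÷ €664,873.60 = 1.7869; DFL = €664,873.60 ÷ €295,603.60 = 2.2492.
DCL = DOL × DFL = 1.7869 × 2.2492 = 4.0191.

4.02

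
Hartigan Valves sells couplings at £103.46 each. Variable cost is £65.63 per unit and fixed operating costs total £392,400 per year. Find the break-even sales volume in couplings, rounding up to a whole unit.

Contribution margin per unit = £103.46 − £65.63 = £37.83.
Break-even volume = fixed costs ÷ CM per unit = £392,400 ÷ £37.83 = 10,372.72, so 10,373 couplings.

10,373 couplings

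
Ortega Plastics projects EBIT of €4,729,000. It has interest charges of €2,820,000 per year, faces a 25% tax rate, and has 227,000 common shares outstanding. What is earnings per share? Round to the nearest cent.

Pre-tax income = €4,729,000 − €2,820,000.00 = €1,909,000.00.
After tax at 25%: net income = €1,909,000.00 × 0.75 = €1,431,750.00.
EPS = €1,431,750.00 ÷ 227,000 = €6.31.

€6.31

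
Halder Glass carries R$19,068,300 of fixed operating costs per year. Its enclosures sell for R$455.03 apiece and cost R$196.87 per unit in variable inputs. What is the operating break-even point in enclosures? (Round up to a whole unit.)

Unit CM = price − variable cost = R$455.03 − R$196.87 = R$258.16.
Break-even Q = R$19,068,300 / R$258.16 = 73,862.33 → 73,863 enclosures.

73,863 enclosures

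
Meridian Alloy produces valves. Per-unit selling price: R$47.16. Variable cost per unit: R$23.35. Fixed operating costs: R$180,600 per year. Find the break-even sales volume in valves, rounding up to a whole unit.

7,586 valves

Each unit contributes R$47.16 − R$23.35 = R$23.81.
Break-even volume = fixed costs ÷ CM per unit = R$180,600 ÷ R$23.81 = 7,585.05, so 7,586 valves.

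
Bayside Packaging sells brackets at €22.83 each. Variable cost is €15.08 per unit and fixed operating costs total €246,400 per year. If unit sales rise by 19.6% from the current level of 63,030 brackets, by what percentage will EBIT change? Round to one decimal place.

+39.5%

Contribution at this volume is 63,030 × €7.75 = €488,482.50.
Subtracting fixed costs: EBIT = €488,482.50 − €246,400 = €242,082.50.
So DOL = total CM / EBIT = €488,482.50 / €242,082.50 = 2.0178.
So EBIT moves 2.0178 × (+19.6%) = +39.5%.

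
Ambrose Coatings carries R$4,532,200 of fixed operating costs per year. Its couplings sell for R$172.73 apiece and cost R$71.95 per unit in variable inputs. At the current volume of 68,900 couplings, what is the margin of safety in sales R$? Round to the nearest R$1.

R$4,133,217

Each unit contributes R$172.73 − R$71.95 = R$100.78. Break-even units = R$4,532,200 ÷ R$100.78 = 44,971.22; break-even revenue = 44,971.22 × R$172.73 = R$7,767,879.60.
Current sales = 68,900 × R$172.73 = R$11,901,097.00.
Margin of safety = R$11,901,097.00 − R$7,767,879.60 = R$4,133,217.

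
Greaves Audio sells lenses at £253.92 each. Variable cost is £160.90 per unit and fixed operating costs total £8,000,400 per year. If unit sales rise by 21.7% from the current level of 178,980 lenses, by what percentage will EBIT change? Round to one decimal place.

+41.8%

At 178,980 units, contribution = 178,980 × £93.02 = £16,648,719.60.
Operating income = contribution − fixed costs = £16,648,719.60 − £8,000,400 = £8,648,319.60.
So DOL = total CM / EBIT = £16,648,719.60 / £8,648,319.60 = 1.9251.
%ΔEBIT = DOL × %ΔSales = 1.9251 × +21.7% = +41.8%.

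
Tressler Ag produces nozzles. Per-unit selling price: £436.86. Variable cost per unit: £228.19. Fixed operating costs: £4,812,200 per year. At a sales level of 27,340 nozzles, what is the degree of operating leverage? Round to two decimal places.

6.39

At 27,340 units, contribution = 27,340 × £208.67 = £5,705,037.80.
EBIT = £5,705,037.80 − £4,812,200 = £892,837.80.
DOL = contribution ÷ EBIT = £5,705,037.80 ÷ £892,837.80 = 6.3898.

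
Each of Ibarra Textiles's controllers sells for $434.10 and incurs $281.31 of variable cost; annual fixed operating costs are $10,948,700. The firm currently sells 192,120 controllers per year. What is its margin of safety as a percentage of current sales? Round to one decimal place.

62.7%

Contribution margin per unit = $434.10 − $281.31 = $152.79. Break-even units = $10,948,700 ÷ $152.79 = 71,658.49; break-even revenue = 71,658.49 × $434.10 = $31,106,948.56.
Current sales = 192,120 × $434.10 = $83,399,292.00.
Margin of safety = ($83,399,292.00 − $31,106,948.56) ÷ $83,399,292.00 = 62.7%.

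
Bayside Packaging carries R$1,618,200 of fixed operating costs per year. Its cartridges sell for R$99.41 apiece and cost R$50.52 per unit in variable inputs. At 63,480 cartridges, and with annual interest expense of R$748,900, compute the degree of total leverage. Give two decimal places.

Total contribution margin = 63,480 × R$48.89 = R$3,103,537.20.
Operating income = contribution − fixed costs = R$3,103,537.20 − R$1,618,200 = R$1,485,337.20. Interest = R$748,900.00.
DOL = R$3,103,537.20 ÷ R$1,485,337.20 = 2.0894; DFL = R$1,485,337.20 ÷ R$736,437.20 = 2.0169.
Combined leverage = 2.0894 × 2.0169 = 4.2141.

4.21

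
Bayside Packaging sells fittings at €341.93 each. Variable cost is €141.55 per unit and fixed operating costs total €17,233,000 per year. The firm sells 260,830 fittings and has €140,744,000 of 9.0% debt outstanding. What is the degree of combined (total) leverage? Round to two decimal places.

At 260,830 units, contribution = 260,830 × €200.38 = €52,265,115.40.
Operating income = contribution − fixed costs = €52,265,115.40 − €17,233,000 = €35,032,115.40. Interest = €12,666,960.00.
DOL = €52,265,115.40 ÷ €35,032,115.40 = 1.4919; DFL = €35,032,115.40 ÷ €22,365,155.40 = 1.5664.
DCL = DOL × DFL = 1.4919 × 1.5664 = 2.3369.

2.34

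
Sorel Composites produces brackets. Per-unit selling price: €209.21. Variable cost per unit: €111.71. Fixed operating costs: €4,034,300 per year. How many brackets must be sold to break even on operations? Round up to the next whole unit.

41,378 brackets

Unit CM = price − variable cost = €209.21 − €111.71 = €97.50.
Break-even volume = fixed costs ÷ CM per unit = €4,034,300 ÷ €97.50 = 41,377.44, so 41,378 brackets.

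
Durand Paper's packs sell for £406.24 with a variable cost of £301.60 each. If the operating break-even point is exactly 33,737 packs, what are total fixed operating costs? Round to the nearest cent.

Contribution margin per unit = £406.24 − £301.60 = £104.64.
Fixed costs = break-even units × CM = 33,737 × £104.64 = £3,530,239.68.

£3,530,239.68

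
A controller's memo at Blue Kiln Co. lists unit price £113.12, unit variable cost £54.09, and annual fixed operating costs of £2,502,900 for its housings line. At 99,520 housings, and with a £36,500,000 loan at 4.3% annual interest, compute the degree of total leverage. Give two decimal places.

3.26

At 99,520 units, contribution = 99,520 × £59.03 = £5,874,665.60.
Operating income = contribution − fixed costs = £5,874,665.60 − £2,502,900 = £3,371,765.60. Interest = £1,569,500.00, so EBIT − I = £1,802,265.60.
Degree of total leverage = total CM / (EBIT − interest) = £5,874,665.60 / £1,802,265.60 = 3.2596.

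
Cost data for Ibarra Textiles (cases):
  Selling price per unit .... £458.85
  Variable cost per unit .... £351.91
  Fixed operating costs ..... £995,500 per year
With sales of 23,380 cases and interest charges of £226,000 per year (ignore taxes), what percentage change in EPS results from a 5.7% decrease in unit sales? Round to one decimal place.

At 23,380 units, contribution = 23,380 × £106.94 = £2,500,257.20.
EBIT = £2,500,257.20 − £995,500 = £1,504,757.20.
After interest of £226,000.00, pre-tax earnings = £1,278,757.20.
Degree of combined leverage = contribution ÷ (EBIT − I) = £2,500,257.20 ÷ £1,278,757.20 = 1.9552.
%ΔEPS = DCL × %ΔSales = 1.9552 × -5.7% = -11.1%.

-11.1%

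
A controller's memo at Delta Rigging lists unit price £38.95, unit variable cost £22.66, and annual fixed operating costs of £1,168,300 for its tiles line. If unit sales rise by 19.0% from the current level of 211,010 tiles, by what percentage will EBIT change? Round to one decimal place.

Total contribution margin = 211,010 × £16.29 = £3,437,352.90.
EBIT = £3,437,352.90 − £1,168,300 = £2,269,052.90.
DOL = contribution ÷ EBIT = £3,437,352.90 ÷ £2,269,052.90 = 1.5149.
%ΔEBIT = DOL × %ΔSales = 1.5149 × +19.0% = +28.8%.

+28.8%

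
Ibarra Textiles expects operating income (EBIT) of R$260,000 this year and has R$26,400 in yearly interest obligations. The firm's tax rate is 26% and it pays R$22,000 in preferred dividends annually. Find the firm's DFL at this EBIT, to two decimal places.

1.28

Interest = R$26,400.00.
Preferred dividends grossed up pre-tax: R$22,000 / (1 − 0.26) = R$29,729.73.
DFL = EBIT ÷ [EBIT − I − D_p/(1−t)] = R$260,000 ÷ [R$260,000 − R$26,400.00 − R$29,729.73] = R$260,000 ÷ R$203,870.27 = 1.2753.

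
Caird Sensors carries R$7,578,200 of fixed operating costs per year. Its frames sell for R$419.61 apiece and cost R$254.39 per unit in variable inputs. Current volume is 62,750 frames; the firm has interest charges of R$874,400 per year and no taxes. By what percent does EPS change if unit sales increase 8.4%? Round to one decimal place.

+45.5%

At 62,750 units, contribution = 62,750 × R$165.22 = R$10,367,555.00.
Subtracting fixed costs: EBIT = R$10,367,555.00 − R$7,578,200 = R$2,789,355.00.
After interest of R$874,400.00, pre-tax earnings = R$1,914,955.00.
DCL = total CM / (EBIT − I) = R$10,367,555.00 / R$1,914,955.00 = 5.4140.
%ΔEPS = DCL × %ΔSales = 5.4140 × +8.4% = +45.5%.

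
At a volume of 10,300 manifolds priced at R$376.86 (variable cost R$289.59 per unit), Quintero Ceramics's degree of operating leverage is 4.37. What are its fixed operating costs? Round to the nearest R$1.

R$693,187

Total contribution margin = 10,300 × R$87.27 = R$898,881.00.
DOL = contribution / EBIT, so EBIT = R$898,881.00 / 4.37 = R$205,693.59.
Fixed costs = CM − EBIT = R$898,881.00 − R$205,693.59 = R$693,187.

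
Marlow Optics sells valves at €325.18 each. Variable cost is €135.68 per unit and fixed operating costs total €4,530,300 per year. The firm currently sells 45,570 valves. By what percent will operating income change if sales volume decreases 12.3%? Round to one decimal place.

-25.9%

At 45,570 units, contribution = 45,570 × €189.50 = €8,635,515.00.
Subtracting fixed costs: EBIT = €8,635,515.00 − €4,530,300 = €4,105,215.00.
Degree of operating leverage = €8,635,515.00 / €4,105,215.00 = 2.1035.
Operating income changes by 2.1035 × -12.3% = -25.9%.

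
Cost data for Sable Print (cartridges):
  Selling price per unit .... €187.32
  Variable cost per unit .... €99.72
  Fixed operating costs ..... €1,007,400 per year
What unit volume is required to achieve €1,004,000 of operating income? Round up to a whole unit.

Each unit contributes €187.32 − €99.72 = €87.60.
Required volume = (fixed costs + target profit) ÷ CM = (€1,007,400 + €1,004,000) ÷ €87.60 = 22,961.19, so 22,962 cartridges.

22,962 cartridges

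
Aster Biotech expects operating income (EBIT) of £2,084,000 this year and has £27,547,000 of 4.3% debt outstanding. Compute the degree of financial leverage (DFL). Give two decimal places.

2.32

Interest = £1,184,521.00.
Degree of financial leverage = EBIT / (EBIT − interest) = £2,084,000 / £899,479.00 = 2.3169.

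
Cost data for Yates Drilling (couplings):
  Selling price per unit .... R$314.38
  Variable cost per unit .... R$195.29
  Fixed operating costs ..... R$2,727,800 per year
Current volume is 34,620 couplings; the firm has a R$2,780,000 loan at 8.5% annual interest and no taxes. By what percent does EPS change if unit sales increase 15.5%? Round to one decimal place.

+55.1%

At 34,620 units, contribution = 34,620 × R$119.09 = R$4,122,895.80.
Subtracting fixed costs: EBIT = R$4,122,895.80 − R$2,727,800 = R$1,395,095.80.
After interest of R$236,300.00, pre-tax earnings = R$1,158,795.80.
Degree of combined leverage = contribution ÷ (EBIT − I) = R$4,122,895.80 ÷ R$1,158,795.80 = 3.5579.
%ΔEPS = DCL × %ΔSales = 3.5579 × +15.5% = +55.1%.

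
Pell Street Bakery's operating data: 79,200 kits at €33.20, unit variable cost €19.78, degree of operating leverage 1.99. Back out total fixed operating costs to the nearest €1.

Total contribution margin = 79,200 × €13.42 = €1,062,864.00.
Since DOL = CM ÷ EBIT, EBIT = €1,062,864.00 ÷ 1.99 = €534,102.51.
And FC = contribution − EBIT = €1,062,864.00 − €534,102.51 = €528,761.

€528,761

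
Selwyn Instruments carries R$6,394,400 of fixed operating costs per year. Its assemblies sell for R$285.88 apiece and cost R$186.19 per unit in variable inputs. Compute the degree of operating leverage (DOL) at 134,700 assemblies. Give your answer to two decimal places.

1.91

Total contribution margin = 134,700 × R$99.69 = R$13,428,243.00.
Subtracting fixed costs: EBIT = R$13,428,243.00 − R$6,394,400 = R$7,033,843.00.
So DOL = total CM / EBIT = R$13,428,243.00 / R$7,033,843.00 = 1.9091.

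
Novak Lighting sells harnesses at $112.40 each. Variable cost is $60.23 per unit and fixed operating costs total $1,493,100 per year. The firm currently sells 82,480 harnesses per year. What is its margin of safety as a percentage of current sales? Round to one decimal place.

65.3%

Contribution margin per unit = $112.40 − $60.23 = $52.17. Break-even units = $1,493,100 ÷ $52.17 = 28,619.90; break-even revenue = 28,619.90 × $112.40 = $3,216,876.37.
Current sales = 82,480 × $112.40 = $9,270,752.00.
Margin of safety = ($9,270,752.00 − $3,216,876.37) ÷ $9,270,752.00 = 65.3%.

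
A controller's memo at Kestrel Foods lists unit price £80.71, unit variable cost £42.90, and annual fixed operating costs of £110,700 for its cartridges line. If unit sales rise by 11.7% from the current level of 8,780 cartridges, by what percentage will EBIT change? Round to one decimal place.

At 8,780 units, contribution = 8,780 × £37.81 = £331,971.80.
Subtracting fixed costs: EBIT = £331,971.80 − £110,700 = £221,271.80.
So DOL = total CM / EBIT = £331,971.80 / £221,271.80 = 1.5003.
%ΔEBIT = DOL × %ΔSales = 1.5003 × +11.7% = +17.6%.

+17.6%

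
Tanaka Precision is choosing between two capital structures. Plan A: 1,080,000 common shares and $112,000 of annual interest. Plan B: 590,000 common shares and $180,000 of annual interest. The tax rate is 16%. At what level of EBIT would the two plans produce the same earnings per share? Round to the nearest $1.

Set EPS_A = EPS_B: (EBIT − $112,000)(1 − 0.16) ÷ 1,080,000 = (EBIT − $180,000)(1 − 0.16) ÷ 590,000.
The (1 − t) factor cancels: (EBIT − 112,000) × 590,000 = (EBIT − 180,000) × 1,080,000.
Solving, EBIT = (180,000·1,080,000 − 112,000·590,000) / (1,080,000 − 590,000) = 128,320,000,000 / 490,000 = 261,877.55.

$261,878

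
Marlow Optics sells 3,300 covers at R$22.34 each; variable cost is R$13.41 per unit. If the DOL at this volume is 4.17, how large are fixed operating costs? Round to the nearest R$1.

Contribution at this volume is 3,300 × R$8.93 = R$29,469.00.
Since DOL = CM ÷ EBIT, EBIT = R$29,469.00 ÷ 4.17 = R$7,066.91.
And FC = contribution − EBIT = R$29,469.00 − R$7,066.91 = R$22,402.

R$22,402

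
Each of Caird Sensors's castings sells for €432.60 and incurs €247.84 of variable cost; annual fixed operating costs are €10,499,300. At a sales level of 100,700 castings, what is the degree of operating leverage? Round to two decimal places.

2.30

Total contribution margin = 100,700 × €184.76 = €18,605,332.00.
EBIT = €18,605,332.00 − €10,499,300 = €8,106,032.00.
Degree of operating leverage = €18,605,332.00 / €8,106,032.00 = 2.2952.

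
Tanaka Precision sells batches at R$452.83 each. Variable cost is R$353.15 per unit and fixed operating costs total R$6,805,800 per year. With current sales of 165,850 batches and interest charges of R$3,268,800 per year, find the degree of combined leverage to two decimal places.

Contribution at this volume is 165,850 × R$99.68 = R$16,531,928.00.
Operating income = contribution − fixed costs = R$16,531,928.00 − R$6,805,800 = R$9,726,128.00. Interest = R$3,268,800.00, so EBIT − I = R$6,457,328.00.
DCL = contribution ÷ (EBIT − I) = R$16,531,928.00 ÷ R$6,457,328.00 = 2.5602.

2.56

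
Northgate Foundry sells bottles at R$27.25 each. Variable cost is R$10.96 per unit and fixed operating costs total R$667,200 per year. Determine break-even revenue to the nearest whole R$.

CM per unit = R$27.25 − R$10.96 = R$16.29; CM ratio = R$16.29 / R$27.25 = 0.5978.
Break-even sales = FC ÷ CM ratio = R$667,200 × R$27.25 / R$16.29 = R$1,116,096.

R$1,116,096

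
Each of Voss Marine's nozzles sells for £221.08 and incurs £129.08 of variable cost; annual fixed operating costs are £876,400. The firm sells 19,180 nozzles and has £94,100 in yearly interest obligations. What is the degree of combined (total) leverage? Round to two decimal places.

At 19,180 units, contribution = 19,180 × £92.00 = £1,764,560.00.
Operating income = contribution − fixed costs = £1,764,560.00 − £876,400 = £888,160.00. Interest = £94,100.00, so EBIT − I = £794,060.00.
DCL = contribution ÷ (EBIT − I) = £1,764,560.00 ÷ £794,060.00 = 2.2222.

2.22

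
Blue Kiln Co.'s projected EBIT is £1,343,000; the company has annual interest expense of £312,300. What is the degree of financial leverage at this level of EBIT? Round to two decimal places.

Annual interest charges come to £312,300.00.
DFL = EBIT ÷ (EBIT − I) = £1,343,000 ÷ (£1,343,000 − £312,300.00) = £1,343,000 ÷ £1,030,700.00 = 1.3030.

1.30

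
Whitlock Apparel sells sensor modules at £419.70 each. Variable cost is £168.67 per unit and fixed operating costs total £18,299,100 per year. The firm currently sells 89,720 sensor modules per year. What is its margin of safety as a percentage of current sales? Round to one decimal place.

Contribution margin per unit = £419.70 − £168.67 = £251.03. Break-even units = £18,299,100 ÷ £251.03 = 72,896.07; break-even revenue = 72,896.07 × £419.70 = £30,594,479.82.
Actual sales revenue = 89,720 × £419.70 = £37,655,484.00.
Margin of safety = (£37,655,484.00 − £30,594,479.82) ÷ £37,655,484.00 = 18.8%.

18.8%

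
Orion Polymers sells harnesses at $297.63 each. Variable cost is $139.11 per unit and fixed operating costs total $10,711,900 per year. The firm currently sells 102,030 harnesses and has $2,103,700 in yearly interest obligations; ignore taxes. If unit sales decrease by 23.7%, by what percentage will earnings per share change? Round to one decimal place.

-114.1%

Contribution at this volume is 102,030 × $158.52 = $16,173,795.60.
Operating income = contribution − fixed costs = $16,173,795.60 − $10,711,900 = $5,461,895.60.
After interest of $2,103,700.00, pre-tax earnings = $3,358,195.60.
Degree of combined leverage = contribution ÷ (EBIT − I) = $16,173,795.60 ÷ $3,358,195.60 = 4.8162.
EPS therefore changes by 4.8162 × (-23.7%) = -114.1%.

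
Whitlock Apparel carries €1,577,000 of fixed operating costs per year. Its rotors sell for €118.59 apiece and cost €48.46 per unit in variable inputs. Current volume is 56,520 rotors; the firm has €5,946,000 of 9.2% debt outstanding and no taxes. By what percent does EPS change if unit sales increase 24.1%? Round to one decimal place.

At 56,520 units, contribution = 56,520 × €70.13 = €3,963,747.60.
Operating income = contribution − fixed costs = €3,963,747.60 − €1,577,000 = €2,386,747.60.
Interest = €547,032.00, so EBIT − I = €1,839,715.60.
Degree of combined leverage = contribution ÷ (EBIT − I) = €3,963,747.60 ÷ €1,839,715.60 = 2.1545.
EPS therefore changes by 2.1545 × (+24.1%) = +51.9%.

+51.9%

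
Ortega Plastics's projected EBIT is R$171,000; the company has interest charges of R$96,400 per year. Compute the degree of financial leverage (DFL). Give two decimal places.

Interest = R$96,400.00.
Degree of financial leverage = EBIT / (EBIT − interest) = R$171,000 / R$74,600.00 = 2.2922.

2.29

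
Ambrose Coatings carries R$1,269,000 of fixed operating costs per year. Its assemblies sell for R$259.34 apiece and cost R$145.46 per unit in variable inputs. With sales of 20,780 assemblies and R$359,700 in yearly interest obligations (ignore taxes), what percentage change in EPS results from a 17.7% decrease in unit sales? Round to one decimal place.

At 20,780 units, contribution = 20,780 × R$113.88 = R$2,366,426.40.
Operating income = contribution − fixed costs = R$2,366,426.40 − R$1,269,000 = R$1,097,426.40.
Interest = R$359,700.00, so EBIT − I = R$737,726.40.
Degree of combined leverage = contribution ÷ (EBIT − I) = R$2,366,426.40 ÷ R$737,726.40 = 3.2077.
EPS therefore changes by 3.2077 × (-17.7%) = -56.8%.

-56.8%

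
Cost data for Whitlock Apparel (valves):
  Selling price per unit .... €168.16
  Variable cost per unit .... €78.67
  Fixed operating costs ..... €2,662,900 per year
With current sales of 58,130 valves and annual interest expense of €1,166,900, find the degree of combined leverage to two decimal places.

3.79

Contribution at this volume is 58,130 × €89.49 = €5,202,053.70.
Operating income = contribution − fixed costs = €5,202,053.70 − €2,662,900 = €2,539,153.70. Interest = €1,166,900.00.
DOL = €5,202,053.70 ÷ €2,539,153.70 = 2.0487; DFL = €2,539,153.70 ÷ €1,372,253.70 = 1.8504.
DCL = DOL × DFL = 2.0487 × 1.8504 = 3.7909.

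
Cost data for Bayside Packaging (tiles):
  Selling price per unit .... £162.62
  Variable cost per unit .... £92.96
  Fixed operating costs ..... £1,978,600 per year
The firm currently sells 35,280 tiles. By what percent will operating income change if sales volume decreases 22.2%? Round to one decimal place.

-113.9%

Total contribution margin = 35,280 × £69.66 = £2,457,604.80.
EBIT = £2,457,604.80 − £1,978,600 = £479,004.80.
Degree of operating leverage = £2,457,604.80 / £479,004.80 = 5.1306.
So EBIT moves 5.1306 × (-22.2%) = -113.9%.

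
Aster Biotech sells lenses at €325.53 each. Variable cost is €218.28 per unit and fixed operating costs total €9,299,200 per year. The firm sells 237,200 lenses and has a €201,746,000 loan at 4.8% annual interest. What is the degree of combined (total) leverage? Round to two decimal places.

3.94

At 237,200 units, contribution = 237,200 × €107.25 = €25,439,700.00.
Operating income = contribution − fixed costs = €25,439,700.00 − €9,299,200 = €16,140,500.00. Interest = €9,683,808.00.
DOL = €25,439,700.00 ÷ €16,140,500.00 = 1.5761; DFL = €16,140,500.00 ÷ €6,456,692.00 = 2.4998.
Combined leverage = 1.5761 × 2.4998 = 3.9399.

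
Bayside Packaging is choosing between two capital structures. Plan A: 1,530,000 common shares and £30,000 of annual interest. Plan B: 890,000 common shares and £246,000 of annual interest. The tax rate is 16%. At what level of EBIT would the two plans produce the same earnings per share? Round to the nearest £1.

£546,375

At indifference, (EBIT − 30,000)(1 − t)/1,530,000 = (EBIT − 246,000)(1 − t)/890,000.
The (1 − t) factor cancels: (EBIT − 30,000) × 890,000 = (EBIT − 246,000) × 1,530,000.
EBIT × (1,530,000 − 890,000) = 246,000 × 1,530,000 − 30,000 × 890,000 = 349,680,000,000, so EBIT = 349,680,000,000 ÷ 640,000 = 546,375.00.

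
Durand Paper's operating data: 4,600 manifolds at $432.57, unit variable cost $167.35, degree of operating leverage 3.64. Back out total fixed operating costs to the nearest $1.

$884,844

At 4,600 units, contribution = 4,600 × $265.22 = $1,220,012.00.
Since DOL = CM ÷ EBIT, EBIT = $1,220,012.00 ÷ 3.64 = $335,168.13.
And FC = contribution − EBIT = $1,220,012.00 − $335,168.13 = $884,844.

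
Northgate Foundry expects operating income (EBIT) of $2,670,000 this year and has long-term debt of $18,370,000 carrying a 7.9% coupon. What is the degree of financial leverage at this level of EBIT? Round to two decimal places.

Interest = $1,451,230.00.
DFL = EBIT ÷ (EBIT − I) = $2,670,000 ÷ ($2,670,000 − $1,451,230.00) = $2,670,000 ÷ $1,218,770.00 = 2.1907.

2.19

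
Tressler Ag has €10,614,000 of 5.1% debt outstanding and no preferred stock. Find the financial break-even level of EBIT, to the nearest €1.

Annual interest = 5.1% × €10,614,000 = €541,314.00.
With no preferred dividends, EPS = 0 when EBIT exactly covers interest, so the financial break-even EBIT is €541,314.00.

€541,314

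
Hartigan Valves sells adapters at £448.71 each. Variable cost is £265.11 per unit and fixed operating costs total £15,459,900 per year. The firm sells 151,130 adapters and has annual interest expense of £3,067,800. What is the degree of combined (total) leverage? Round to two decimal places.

Contribution at this volume is 151,130 × £183.60 = £27,747,468.00.
Subtracting fixed costs: EBIT = £27,747,468.00 − £15,459,900 = £12,287,568.00. Interest = £3,067,800.00.
DOL = £27,747,468.00 ÷ £12,287,568.00 = 2.2582; DFL = £12,287,568.00 ÷ £9,219,768.00 = 1.3327.
Combined leverage = 2.2582 × 1.3327 = 3.0095.

3.01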